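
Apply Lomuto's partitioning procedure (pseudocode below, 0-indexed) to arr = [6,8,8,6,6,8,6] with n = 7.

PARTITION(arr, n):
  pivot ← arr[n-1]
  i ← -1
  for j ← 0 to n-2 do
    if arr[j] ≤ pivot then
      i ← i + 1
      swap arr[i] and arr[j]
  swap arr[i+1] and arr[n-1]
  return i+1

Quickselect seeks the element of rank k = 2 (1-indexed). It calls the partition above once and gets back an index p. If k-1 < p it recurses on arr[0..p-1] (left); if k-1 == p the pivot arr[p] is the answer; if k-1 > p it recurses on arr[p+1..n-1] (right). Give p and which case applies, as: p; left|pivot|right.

3; left

pivot = arr[6] = 6; i = -1
j=0: arr[0]=6 ≤ 6 → i=0, swap arr[0],arr[0] (no change) → [6,8,8,6,6,8,6]
j=1: arr[1]=8 > 6 → no swap
j=2: arr[2]=8 > 6 → no swap
j=3: arr[3]=6 ≤ 6 → i=1, swap arr[1],arr[3] → [6,6,8,8,6,8,6]
j=4: arr[4]=6 ≤ 6 → i=2, swap arr[2],arr[4] → [6,6,6,8,8,8,6]
j=5: arr[5]=8 > 6 → no swap
final swap arr[3],arr[6] → [6,6,6,6,8,8,8]; return 3
p = 3; k-1 = 1 < 3 ⇒ left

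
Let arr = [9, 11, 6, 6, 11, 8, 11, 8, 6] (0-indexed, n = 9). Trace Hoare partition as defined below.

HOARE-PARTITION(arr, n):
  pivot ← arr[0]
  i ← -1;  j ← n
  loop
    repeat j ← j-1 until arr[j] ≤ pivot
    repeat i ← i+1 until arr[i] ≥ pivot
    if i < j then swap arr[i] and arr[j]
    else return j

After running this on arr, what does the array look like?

pivot = arr[0] = 9; i = -1, j = 9
j→8 (arr[8]=6≤9), i→0 (arr[0]=9≥9); i<j, swap → [6, 11, 6, 6, 11, 8, 11, 8, 9]
j→7 (arr[7]=8≤9), i→1 (arr[1]=11≥9); i<j, swap → [6, 8, 6, 6, 11, 8, 11, 11, 9]
j→5 (arr[5]=8≤9), i→4 (arr[4]=11≥9); i<j, swap → [6, 8, 6, 6, 8, 11, 11, 11, 9]
j→4, i→5; i≥j, return j=4. arr = [6, 8, 6, 6, 8, 11, 11, 11, 9]

[6, 8, 6, 6, 8, 11, 11, 11, 9]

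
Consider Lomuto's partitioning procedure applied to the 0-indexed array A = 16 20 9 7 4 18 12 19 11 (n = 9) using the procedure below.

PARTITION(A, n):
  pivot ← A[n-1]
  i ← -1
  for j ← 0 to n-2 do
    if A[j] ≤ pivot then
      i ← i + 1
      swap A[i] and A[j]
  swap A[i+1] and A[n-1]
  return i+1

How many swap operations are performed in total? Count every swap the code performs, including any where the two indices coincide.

pivot = A[8] = 11; i = -1
j=0: A[0]=16 > 11 → no swap
j=1: A[1]=20 > 11 → no swap
j=2: A[2]=9 ≤ 11 → i=0, swap A[0],A[2] → 9 20 16 7 4 18 12 19 11
j=3: A[3]=7 ≤ 11 → i=1, swap A[1],A[3] → 9 7 16 20 4 18 12 19 11
j=4: A[4]=4 ≤ 11 → i=2, swap A[2],A[4] → 9 7 4 20 16 18 12 19 11
j=5: A[5]=18 > 11 → no swap
j=6: A[6]=12 > 11 → no swap
j=7: A[7]=19 > 11 → no swap
final swap A[3],A[8] → 9 7 4 11 16 18 12 19 20; return 3

4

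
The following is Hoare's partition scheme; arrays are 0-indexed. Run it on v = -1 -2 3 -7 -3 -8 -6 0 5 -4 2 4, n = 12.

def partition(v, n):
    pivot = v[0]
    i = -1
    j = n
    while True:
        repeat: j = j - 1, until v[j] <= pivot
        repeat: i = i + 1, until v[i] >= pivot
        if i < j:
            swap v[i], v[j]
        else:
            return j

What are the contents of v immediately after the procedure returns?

pivot=-1
j stops at 9 (-4), i stops at 0 (-1); swap ⇒ -4 -2 3 -7 -3 -8 -6 0 5 -1 2 4
j stops at 6 (-6), i stops at 2 (3); swap ⇒ -4 -2 -6 -7 -3 -8 3 0 5 -1 2 4
j stops at 5, i stops at 6; i≥j ⇒ return 5. v=-4 -2 -6 -7 -3 -8 3 0 5 -1 2 4

-4 -2 -6 -7 -3 -8 3 0 5 -1 2 4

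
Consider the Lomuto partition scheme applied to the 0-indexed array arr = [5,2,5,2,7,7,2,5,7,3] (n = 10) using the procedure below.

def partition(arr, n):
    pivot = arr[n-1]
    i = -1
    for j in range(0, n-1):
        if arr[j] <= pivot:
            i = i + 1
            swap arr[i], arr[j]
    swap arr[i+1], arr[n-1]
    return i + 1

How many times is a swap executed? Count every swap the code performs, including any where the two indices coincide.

pivot=3, i=-1
j=0: 5>3, skip
j=1: 2≤3, i=0, swap(0,1) ⇒ [2,5,5,2,7,7,2,5,7,3]
j=2: 5>3, skip
j=3: 2≤3, i=1, swap(1,3) ⇒ [2,2,5,5,7,7,2,5,7,3]
j=4: 7>3, skip
j=5: 7>3, skip
j=6: 2≤3, i=2, swap(2,6) ⇒ [2,2,2,5,7,7,5,5,7,3]
j=7: 5>3, skip
j=8: 7>3, skip
swap(3,9) ⇒ [2,2,2,3,7,7,5,5,7,5]; return 3

4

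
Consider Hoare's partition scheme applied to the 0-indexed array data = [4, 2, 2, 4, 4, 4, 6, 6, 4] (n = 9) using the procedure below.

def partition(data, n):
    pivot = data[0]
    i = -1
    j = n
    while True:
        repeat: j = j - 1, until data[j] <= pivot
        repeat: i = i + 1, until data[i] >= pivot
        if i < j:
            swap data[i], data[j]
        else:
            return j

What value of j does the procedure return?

pivot = data[0] = 4; i = -1, j = 9
j→8 (data[8]=4≤4), i→0 (data[0]=4≥4); i<j, swap → [4, 2, 2, 4, 4, 4, 6, 6, 4]
j→5 (data[5]=4≤4), i→3 (data[3]=4≥4); i<j, swap → [4, 2, 2, 4, 4, 4, 6, 6, 4]
j→4, i→4; i≥j, return j=4. data = [4, 2, 2, 4, 4, 4, 6, 6, 4]

4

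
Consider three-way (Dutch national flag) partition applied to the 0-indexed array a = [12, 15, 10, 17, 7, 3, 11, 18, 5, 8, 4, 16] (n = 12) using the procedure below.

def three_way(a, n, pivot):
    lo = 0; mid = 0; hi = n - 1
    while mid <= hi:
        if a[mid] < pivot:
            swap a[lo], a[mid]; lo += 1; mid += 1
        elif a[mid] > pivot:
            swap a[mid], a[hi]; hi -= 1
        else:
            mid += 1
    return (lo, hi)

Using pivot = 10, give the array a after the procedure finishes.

pivot = 10; lo=0, mid=0, hi=11
a[mid]=12>10: swap a[0],a[11]; hi=10 → [16, 15, 10, 17, 7, 3, 11, 18, 5, 8, 4, 12]
a[mid]=16>10: swap a[0],a[10]; hi=9 → [4, 15, 10, 17, 7, 3, 11, 18, 5, 8, 16, 12]
a[mid]=4<10: swap a[0],a[0]; lo=1,mid=1 → [4, 15, 10, 17, 7, 3, 11, 18, 5, 8, 16, 12]
a[mid]=15>10: swap a[1],a[9]; hi=8 → [4, 8, 10, 17, 7, 3, 11, 18, 5, 15, 16, 12]
a[mid]=8<10: swap a[1],a[1]; lo=2,mid=2 → [4, 8, 10, 17, 7, 3, 11, 18, 5, 15, 16, 12]
a[mid]=10=10: mid=3
a[mid]=17>10: swap a[3],a[8]; hi=7 → [4, 8, 10, 5, 7, 3, 11, 18, 17, 15, 16, 12]
a[mid]=5<10: swap a[2],a[3]; lo=3,mid=4 → [4, 8, 5, 10, 7, 3, 11, 18, 17, 15, 16, 12]
a[mid]=7<10: swap a[3],a[4]; lo=4,mid=5 → [4, 8, 5, 7, 10, 3, 11, 18, 17, 15, 16, 12]
a[mid]=3<10: swap a[4],a[5]; lo=5,mid=6 → [4, 8, 5, 7, 3, 10, 11, 18, 17, 15, 16, 12]
a[mid]=11>10: swap a[6],a[7]; hi=6 → [4, 8, 5, 7, 3, 10, 18, 11, 17, 15, 16, 12]
a[mid]=18>10: swap a[6],a[6]; hi=5 → [4, 8, 5, 7, 3, 10, 18, 11, 17, 15, 16, 12]
end: lo=5, hi=5; a = [4, 8, 5, 7, 3, 10, 18, 11, 17, 15, 16, 12]

[4, 8, 5, 7, 3, 10, 18, 11, 17, 15, 16, 12]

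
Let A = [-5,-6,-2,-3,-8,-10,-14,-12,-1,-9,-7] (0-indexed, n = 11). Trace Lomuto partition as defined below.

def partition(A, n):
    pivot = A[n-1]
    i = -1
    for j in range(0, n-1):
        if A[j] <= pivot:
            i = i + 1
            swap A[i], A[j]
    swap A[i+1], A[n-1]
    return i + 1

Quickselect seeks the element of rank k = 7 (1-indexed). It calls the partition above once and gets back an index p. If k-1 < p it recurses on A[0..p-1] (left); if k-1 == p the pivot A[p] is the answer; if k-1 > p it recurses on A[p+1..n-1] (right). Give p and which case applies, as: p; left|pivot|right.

5; right

pivot = A[10] = -7; i = -1
j=0: A[0]=-5 > -7 → no swap
j=1: A[1]=-6 > -7 → no swap
j=2: A[2]=-2 > -7 → no swap
j=3: A[3]=-3 > -7 → no swap
j=4: A[4]=-8 ≤ -7 → i=0, swap A[0],A[4] → [-8,-6,-2,-3,-5,-10,-14,-12,-1,-9,-7]
j=5: A[5]=-10 ≤ -7 → i=1, swap A[1],A[5] → [-8,-10,-2,-3,-5,-6,-14,-12,-1,-9,-7]
j=6: A[6]=-14 ≤ -7 → i=2, swap A[2],A[6] → [-8,-10,-14,-3,-5,-6,-2,-12,-1,-9,-7]
j=7: A[7]=-12 ≤ -7 → i=3, swap A[3],A[7] → [-8,-10,-14,-12,-5,-6,-2,-3,-1,-9,-7]
j=8: A[8]=-1 > -7 → no swap
j=9: A[9]=-9 ≤ -7 → i=4, swap A[4],A[9] → [-8,-10,-14,-12,-9,-6,-2,-3,-1,-5,-7]
final swap A[5],A[10] → [-8,-10,-14,-12,-9,-7,-2,-3,-1,-5,-6]; return 5
p = 5; k-1 = 6 > 5 ⇒ right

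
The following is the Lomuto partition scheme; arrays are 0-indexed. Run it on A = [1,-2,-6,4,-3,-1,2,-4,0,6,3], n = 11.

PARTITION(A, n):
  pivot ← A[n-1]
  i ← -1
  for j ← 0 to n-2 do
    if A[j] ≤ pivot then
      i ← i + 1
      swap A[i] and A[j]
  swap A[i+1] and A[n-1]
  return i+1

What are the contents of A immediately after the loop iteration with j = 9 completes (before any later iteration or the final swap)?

pivot = A[10] = 3; i = -1
j=0: A[0]=1 ≤ 3 → i=0, swap A[0],A[0] (no change) → [1,-2,-6,4,-3,-1,2,-4,0,6,3]
j=1: A[1]=-2 ≤ 3 → i=1, swap A[1],A[1] (no change) → [1,-2,-6,4,-3,-1,2,-4,0,6,3]
j=2: A[2]=-6 ≤ 3 → i=2, swap A[2],A[2] (no change) → [1,-2,-6,4,-3,-1,2,-4,0,6,3]
j=3: A[3]=4 > 3 → no swap
j=4: A[4]=-3 ≤ 3 → i=3, swap A[3],A[4] → [1,-2,-6,-3,4,-1,2,-4,0,6,3]
j=5: A[5]=-1 ≤ 3 → i=4, swap A[4],A[5] → [1,-2,-6,-3,-1,4,2,-4,0,6,3]
j=6: A[6]=2 ≤ 3 → i=5, swap A[5],A[6] → [1,-2,-6,-3,-1,2,4,-4,0,6,3]
j=7: A[7]=-4 ≤ 3 → i=6, swap A[6],A[7] → [1,-2,-6,-3,-1,2,-4,4,0,6,3]
j=8: A[8]=0 ≤ 3 → i=7, swap A[7],A[8] → [1,-2,-6,-3,-1,2,-4,0,4,6,3]
j=9: A[9]=6 > 3 → no swap
(after j=9) A = [1,-2,-6,-3,-1,2,-4,0,4,6,3]

[1,-2,-6,-3,-1,2,-4,0,4,6,3]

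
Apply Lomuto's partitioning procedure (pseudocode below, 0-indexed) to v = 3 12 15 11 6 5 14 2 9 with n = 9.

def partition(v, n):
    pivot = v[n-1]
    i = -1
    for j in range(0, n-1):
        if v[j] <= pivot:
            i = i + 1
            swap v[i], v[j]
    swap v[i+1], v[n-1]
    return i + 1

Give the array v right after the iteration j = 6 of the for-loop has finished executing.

pivot = v[8] = 9; i = -1
j=0: v[0]=3 ≤ 9 → i=0, swap v[0],v[0] (no change) → 3 12 15 11 6 5 14 2 9
j=1: v[1]=12 > 9 → no swap
j=2: v[2]=15 > 9 → no swap
j=3: v[3]=11 > 9 → no swap
j=4: v[4]=6 ≤ 9 → i=1, swap v[1],v[4] → 3 6 15 11 12 5 14 2 9
j=5: v[5]=5 ≤ 9 → i=2, swap v[2],v[5] → 3 6 5 11 12 15 14 2 9
j=6: v[6]=14 > 9 → no swap
(after j=6) v = 3 6 5 11 12 15 14 2 9

3 6 5 11 12 15 14 2 9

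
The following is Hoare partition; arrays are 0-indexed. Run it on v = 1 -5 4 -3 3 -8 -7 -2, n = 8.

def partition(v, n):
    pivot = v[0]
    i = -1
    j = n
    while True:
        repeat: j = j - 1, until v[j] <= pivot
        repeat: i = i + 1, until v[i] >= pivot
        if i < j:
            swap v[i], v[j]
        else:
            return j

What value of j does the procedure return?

pivot = v[0] = 1; i = -1, j = 8
j→7 (v[7]=-2≤1), i→0 (v[0]=1≥1); i<j, swap → -2 -5 4 -3 3 -8 -7 1
j→6 (v[6]=-7≤1), i→2 (v[2]=4≥1); i<j, swap → -2 -5 -7 -3 3 -8 4 1
j→5 (v[5]=-8≤1), i→4 (v[4]=3≥1); i<j, swap → -2 -5 -7 -3 -8 3 4 1
j→4, i→5; i≥j, return j=4. v = -2 -5 -7 -3 -8 3 4 1

4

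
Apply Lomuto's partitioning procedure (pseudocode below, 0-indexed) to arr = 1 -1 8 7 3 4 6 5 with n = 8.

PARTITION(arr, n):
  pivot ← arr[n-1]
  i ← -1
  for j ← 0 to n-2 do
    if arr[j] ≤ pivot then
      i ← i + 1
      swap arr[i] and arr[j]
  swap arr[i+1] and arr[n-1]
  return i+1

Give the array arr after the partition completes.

1 -1 3 4 5 7 6 8

pivot = arr[7] = 5; i = -1
j=0: arr[0]=1 ≤ 5 → i=0, swap arr[0],arr[0] (no change) → 1 -1 8 7 3 4 6 5
j=1: arr[1]=-1 ≤ 5 → i=1, swap arr[1],arr[1] (no change) → 1 -1 8 7 3 4 6 5
j=2: arr[2]=8 > 5 → no swap
j=3: arr[3]=7 > 5 → no swap
j=4: arr[4]=3 ≤ 5 → i=2, swap arr[2],arr[4] → 1 -1 3 7 8 4 6 5
j=5: arr[5]=4 ≤ 5 → i=3, swap arr[3],arr[5] → 1 -1 3 4 8 7 6 5
j=6: arr[6]=6 > 5 → no swap
final swap arr[4],arr[7] → 1 -1 3 4 5 7 6 8; return 4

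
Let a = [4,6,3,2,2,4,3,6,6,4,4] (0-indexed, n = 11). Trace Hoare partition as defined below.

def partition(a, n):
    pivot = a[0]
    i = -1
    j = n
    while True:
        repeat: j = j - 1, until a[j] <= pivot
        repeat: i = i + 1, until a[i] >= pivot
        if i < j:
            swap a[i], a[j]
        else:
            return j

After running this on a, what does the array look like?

[4,4,3,2,2,3,4,6,6,6,4]

pivot = a[0] = 4; i = -1, j = 11
j→10 (a[10]=4≤4), i→0 (a[0]=4≥4); i<j, swap → [4,6,3,2,2,4,3,6,6,4,4]
j→9 (a[9]=4≤4), i→1 (a[1]=6≥4); i<j, swap → [4,4,3,2,2,4,3,6,6,6,4]
j→6 (a[6]=3≤4), i→5 (a[5]=4≥4); i<j, swap → [4,4,3,2,2,3,4,6,6,6,4]
j→5, i→6; i≥j, return j=5. a = [4,4,3,2,2,3,4,6,6,6,4]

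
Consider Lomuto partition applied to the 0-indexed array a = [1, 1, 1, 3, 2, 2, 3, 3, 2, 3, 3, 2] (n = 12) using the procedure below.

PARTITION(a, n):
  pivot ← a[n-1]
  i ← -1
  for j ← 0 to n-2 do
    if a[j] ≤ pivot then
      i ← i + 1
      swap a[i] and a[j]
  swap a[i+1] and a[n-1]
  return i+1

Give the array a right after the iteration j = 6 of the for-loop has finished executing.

[1, 1, 1, 2, 2, 3, 3, 3, 2, 3, 3, 2]

pivot = a[11] = 2; i = -1
j=0: a[0]=1 ≤ 2 → i=0, swap a[0],a[0] (no change) → [1, 1, 1, 3, 2, 2, 3, 3, 2, 3, 3, 2]
j=1: a[1]=1 ≤ 2 → i=1, swap a[1],a[1] (no change) → [1, 1, 1, 3, 2, 2, 3, 3, 2, 3, 3, 2]
j=2: a[2]=1 ≤ 2 → i=2, swap a[2],a[2] (no change) → [1, 1, 1, 3, 2, 2, 3, 3, 2, 3, 3, 2]
j=3: a[3]=3 > 2 → no swap
j=4: a[4]=2 ≤ 2 → i=3, swap a[3],a[4] → [1, 1, 1, 2, 3, 2, 3, 3, 2, 3, 3, 2]
j=5: a[5]=2 ≤ 2 → i=4, swap a[4],a[5] → [1, 1, 1, 2, 2, 3, 3, 3, 2, 3, 3, 2]
j=6: a[6]=3 > 2 → no swap
(after j=6) a = [1, 1, 1, 2, 2, 3, 3, 3, 2, 3, 3, 2]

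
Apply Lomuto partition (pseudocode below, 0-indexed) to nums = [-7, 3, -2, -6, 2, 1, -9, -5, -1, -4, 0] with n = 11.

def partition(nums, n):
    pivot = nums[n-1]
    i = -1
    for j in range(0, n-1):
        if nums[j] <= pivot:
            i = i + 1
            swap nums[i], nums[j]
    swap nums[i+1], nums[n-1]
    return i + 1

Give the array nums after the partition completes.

[-7, -2, -6, -9, -5, -1, -4, 0, 1, 3, 2]

pivot=0, i=-1
j=0: -7≤0, i=0, swap(0,0) ⇒ [-7, 3, -2, -6, 2, 1, -9, -5, -1, -4, 0]
j=1: 3>0, skip
j=2: -2≤0, i=1, swap(1,2) ⇒ [-7, -2, 3, -6, 2, 1, -9, -5, -1, -4, 0]
j=3: -6≤0, i=2, swap(2,3) ⇒ [-7, -2, -6, 3, 2, 1, -9, -5, -1, -4, 0]
j=4: 2>0, skip
j=5: 1>0, skip
j=6: -9≤0, i=3, swap(3,6) ⇒ [-7, -2, -6, -9, 2, 1, 3, -5, -1, -4, 0]
j=7: -5≤0, i=4, swap(4,7) ⇒ [-7, -2, -6, -9, -5, 1, 3, 2, -1, -4, 0]
j=8: -1≤0, i=5, swap(5,8) ⇒ [-7, -2, -6, -9, -5, -1, 3, 2, 1, -4, 0]
j=9: -4≤0, i=6, swap(6,9) ⇒ [-7, -2, -6, -9, -5, -1, -4, 2, 1, 3, 0]
swap(7,10) ⇒ [-7, -2, -6, -9, -5, -1, -4, 0, 1, 3, 2]; return 7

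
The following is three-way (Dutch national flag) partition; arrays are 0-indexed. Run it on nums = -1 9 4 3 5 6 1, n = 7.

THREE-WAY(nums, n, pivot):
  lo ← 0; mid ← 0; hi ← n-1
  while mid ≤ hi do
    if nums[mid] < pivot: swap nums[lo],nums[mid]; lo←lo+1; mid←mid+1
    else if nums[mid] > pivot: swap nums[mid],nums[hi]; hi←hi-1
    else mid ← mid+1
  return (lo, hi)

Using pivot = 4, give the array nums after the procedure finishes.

pivot = 4; lo=0, mid=0, hi=6
nums[mid]=-1<4: swap nums[0],nums[0]; lo=1,mid=1 → -1 9 4 3 5 6 1
nums[mid]=9>4: swap nums[1],nums[6]; hi=5 → -1 1 4 3 5 6 9
nums[mid]=1<4: swap nums[1],nums[1]; lo=2,mid=2 → -1 1 4 3 5 6 9
nums[mid]=4=4: mid=3
nums[mid]=3<4: swap nums[2],nums[3]; lo=3,mid=4 → -1 1 3 4 5 6 9
nums[mid]=5>4: swap nums[4],nums[5]; hi=4 → -1 1 3 4 6 5 9
nums[mid]=6>4: swap nums[4],nums[4]; hi=3 → -1 1 3 4 6 5 9
end: lo=3, hi=3; nums = -1 1 3 4 6 5 9

-1 1 3 4 6 5 9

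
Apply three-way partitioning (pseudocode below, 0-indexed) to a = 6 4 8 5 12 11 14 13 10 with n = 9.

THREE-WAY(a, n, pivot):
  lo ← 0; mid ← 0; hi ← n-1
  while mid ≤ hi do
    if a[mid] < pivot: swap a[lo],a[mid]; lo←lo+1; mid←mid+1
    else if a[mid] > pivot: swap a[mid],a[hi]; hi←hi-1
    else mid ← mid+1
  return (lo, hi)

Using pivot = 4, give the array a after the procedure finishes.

lo=0 mid=0 hi=8
6>4: swap(0,8), hi=7 ⇒ 10 4 8 5 12 11 14 13 6
10>4: swap(0,7), hi=6 ⇒ 13 4 8 5 12 11 14 10 6
13>4: swap(0,6), hi=5 ⇒ 14 4 8 5 12 11 13 10 6
14>4: swap(0,5), hi=4 ⇒ 11 4 8 5 12 14 13 10 6
11>4: swap(0,4), hi=3 ⇒ 12 4 8 5 11 14 13 10 6
12>4: swap(0,3), hi=2 ⇒ 5 4 8 12 11 14 13 10 6
5>4: swap(0,2), hi=1 ⇒ 8 4 5 12 11 14 13 10 6
8>4: swap(0,1), hi=0 ⇒ 4 8 5 12 11 14 13 10 6
4=4: mid=1
done. lo=0 hi=0; a=4 8 5 12 11 14 13 10 6

4 8 5 12 11 14 13 10 6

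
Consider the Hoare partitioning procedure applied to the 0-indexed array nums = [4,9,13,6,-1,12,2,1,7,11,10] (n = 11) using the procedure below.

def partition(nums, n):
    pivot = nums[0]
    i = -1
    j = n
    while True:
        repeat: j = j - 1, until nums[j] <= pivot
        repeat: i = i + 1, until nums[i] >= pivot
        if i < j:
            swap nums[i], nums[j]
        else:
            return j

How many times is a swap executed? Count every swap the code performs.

3

pivot = nums[0] = 4; i = -1, j = 11
j→7 (nums[7]=1≤4), i→0 (nums[0]=4≥4); i<j, swap → [1,9,13,6,-1,12,2,4,7,11,10]
j→6 (nums[6]=2≤4), i→1 (nums[1]=9≥4); i<j, swap → [1,2,13,6,-1,12,9,4,7,11,10]
j→4 (nums[4]=-1≤4), i→2 (nums[2]=13≥4); i<j, swap → [1,2,-1,6,13,12,9,4,7,11,10]
j→2, i→3; i≥j, return j=2. nums = [1,2,-1,6,13,12,9,4,7,11,10]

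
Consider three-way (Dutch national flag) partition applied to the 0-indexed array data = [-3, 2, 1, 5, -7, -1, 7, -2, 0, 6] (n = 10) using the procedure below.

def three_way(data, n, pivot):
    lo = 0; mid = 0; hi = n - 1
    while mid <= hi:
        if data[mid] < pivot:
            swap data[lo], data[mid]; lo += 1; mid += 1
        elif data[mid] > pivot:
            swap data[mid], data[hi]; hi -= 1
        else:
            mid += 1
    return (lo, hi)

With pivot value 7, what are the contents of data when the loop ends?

lo=0 mid=0 hi=9
-3<7: swap(0,0), lo=1 mid=1 ⇒ [-3, 2, 1, 5, -7, -1, 7, -2, 0, 6]
2<7: swap(1,1), lo=2 mid=2 ⇒ [-3, 2, 1, 5, -7, -1, 7, -2, 0, 6]
1<7: swap(2,2), lo=3 mid=3 ⇒ [-3, 2, 1, 5, -7, -1, 7, -2, 0, 6]
5<7: swap(3,3), lo=4 mid=4 ⇒ [-3, 2, 1, 5, -7, -1, 7, -2, 0, 6]
-7<7: swap(4,4), lo=5 mid=5 ⇒ [-3, 2, 1, 5, -7, -1, 7, -2, 0, 6]
-1<7: swap(5,5), lo=6 mid=6 ⇒ [-3, 2, 1, 5, -7, -1, 7, -2, 0, 6]
7=7: mid=7
-2<7: swap(6,7), lo=7 mid=8 ⇒ [-3, 2, 1, 5, -7, -1, -2, 7, 0, 6]
0<7: swap(7,8), lo=8 mid=9 ⇒ [-3, 2, 1, 5, -7, -1, -2, 0, 7, 6]
6<7: swap(8,9), lo=9 mid=10 ⇒ [-3, 2, 1, 5, -7, -1, -2, 0, 6, 7]
done. lo=9 hi=9; data=[-3, 2, 1, 5, -7, -1, -2, 0, 6, 7]

[-3, 2, 1, 5, -7, -1, -2, 0, 6, 7]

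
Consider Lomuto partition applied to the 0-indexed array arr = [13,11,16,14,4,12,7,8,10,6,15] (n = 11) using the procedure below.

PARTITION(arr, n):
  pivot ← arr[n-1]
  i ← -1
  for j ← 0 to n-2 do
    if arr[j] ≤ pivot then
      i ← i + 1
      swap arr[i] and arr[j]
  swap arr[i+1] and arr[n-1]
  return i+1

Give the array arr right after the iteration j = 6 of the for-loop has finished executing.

[13,11,14,4,12,7,16,8,10,6,15]

pivot = arr[10] = 15; i = -1
j=0: arr[0]=13 ≤ 15 → i=0, swap arr[0],arr[0] (no change) → [13,11,16,14,4,12,7,8,10,6,15]
j=1: arr[1]=11 ≤ 15 → i=1, swap arr[1],arr[1] (no change) → [13,11,16,14,4,12,7,8,10,6,15]
j=2: arr[2]=16 > 15 → no swap
j=3: arr[3]=14 ≤ 15 → i=2, swap arr[2],arr[3] → [13,11,14,16,4,12,7,8,10,6,15]
j=4: arr[4]=4 ≤ 15 → i=3, swap arr[3],arr[4] → [13,11,14,4,16,12,7,8,10,6,15]
j=5: arr[5]=12 ≤ 15 → i=4, swap arr[4],arr[5] → [13,11,14,4,12,16,7,8,10,6,15]
j=6: arr[6]=7 ≤ 15 → i=5, swap arr[5],arr[6] → [13,11,14,4,12,7,16,8,10,6,15]
(after j=6) arr = [13,11,14,4,12,7,16,8,10,6,15]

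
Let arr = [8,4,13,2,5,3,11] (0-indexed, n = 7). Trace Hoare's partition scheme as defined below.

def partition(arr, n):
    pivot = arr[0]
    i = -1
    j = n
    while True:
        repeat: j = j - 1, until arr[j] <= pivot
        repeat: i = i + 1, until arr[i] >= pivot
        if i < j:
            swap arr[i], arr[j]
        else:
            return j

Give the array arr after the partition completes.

pivot=8
j stops at 5 (3), i stops at 0 (8); swap ⇒ [3,4,13,2,5,8,11]
j stops at 4 (5), i stops at 2 (13); swap ⇒ [3,4,5,2,13,8,11]
j stops at 3, i stops at 4; i≥j ⇒ return 3. arr=[3,4,5,2,13,8,11]

[3,4,5,2,13,8,11]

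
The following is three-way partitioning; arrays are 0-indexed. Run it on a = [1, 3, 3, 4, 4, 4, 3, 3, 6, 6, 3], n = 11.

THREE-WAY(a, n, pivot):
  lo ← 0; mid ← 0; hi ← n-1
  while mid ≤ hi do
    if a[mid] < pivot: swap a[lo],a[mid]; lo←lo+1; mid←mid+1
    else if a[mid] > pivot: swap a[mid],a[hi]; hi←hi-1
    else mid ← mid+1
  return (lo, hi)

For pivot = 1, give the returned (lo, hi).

lo=0 mid=0 hi=10
1=1: mid=1
3>1: swap(1,10), hi=9 ⇒ [1, 3, 3, 4, 4, 4, 3, 3, 6, 6, 3]
3>1: swap(1,9), hi=8 ⇒ [1, 6, 3, 4, 4, 4, 3, 3, 6, 3, 3]
6>1: swap(1,8), hi=7 ⇒ [1, 6, 3, 4, 4, 4, 3, 3, 6, 3, 3]
6>1: swap(1,7), hi=6 ⇒ [1, 3, 3, 4, 4, 4, 3, 6, 6, 3, 3]
3>1: swap(1,6), hi=5 ⇒ [1, 3, 3, 4, 4, 4, 3, 6, 6, 3, 3]
3>1: swap(1,5), hi=4 ⇒ [1, 4, 3, 4, 4, 3, 3, 6, 6, 3, 3]
4>1: swap(1,4), hi=3 ⇒ [1, 4, 3, 4, 4, 3, 3, 6, 6, 3, 3]
4>1: swap(1,3), hi=2 ⇒ [1, 4, 3, 4, 4, 3, 3, 6, 6, 3, 3]
4>1: swap(1,2), hi=1 ⇒ [1, 3, 4, 4, 4, 3, 3, 6, 6, 3, 3]
3>1: swap(1,1), hi=0 ⇒ [1, 3, 4, 4, 4, 3, 3, 6, 6, 3, 3]
done. lo=0 hi=0; a=[1, 3, 4, 4, 4, 3, 3, 6, 6, 3, 3]

(0, 0)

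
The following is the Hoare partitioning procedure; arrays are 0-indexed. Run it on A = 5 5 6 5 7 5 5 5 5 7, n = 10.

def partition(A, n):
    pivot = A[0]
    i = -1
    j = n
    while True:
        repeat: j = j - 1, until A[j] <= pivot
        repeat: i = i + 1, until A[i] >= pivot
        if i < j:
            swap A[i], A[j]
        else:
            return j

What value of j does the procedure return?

pivot = A[0] = 5; i = -1, j = 10
j→8 (A[8]=5≤5), i→0 (A[0]=5≥5); i<j, swap → 5 5 6 5 7 5 5 5 5 7
j→7 (A[7]=5≤5), i→1 (A[1]=5≥5); i<j, swap → 5 5 6 5 7 5 5 5 5 7
j→6 (A[6]=5≤5), i→2 (A[2]=6≥5); i<j, swap → 5 5 5 5 7 5 6 5 5 7
j→5 (A[5]=5≤5), i→3 (A[3]=5≥5); i<j, swap → 5 5 5 5 7 5 6 5 5 7
j→3, i→4; i≥j, return j=3. A = 5 5 5 5 7 5 6 5 5 7

3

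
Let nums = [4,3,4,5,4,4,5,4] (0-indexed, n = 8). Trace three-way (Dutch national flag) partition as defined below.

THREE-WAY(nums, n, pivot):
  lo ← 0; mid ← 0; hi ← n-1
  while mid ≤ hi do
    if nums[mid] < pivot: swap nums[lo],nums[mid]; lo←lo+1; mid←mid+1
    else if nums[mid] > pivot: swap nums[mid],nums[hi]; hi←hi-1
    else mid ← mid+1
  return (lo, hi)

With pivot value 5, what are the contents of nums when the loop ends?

lo=0 mid=0 hi=7
4<5: swap(0,0), lo=1 mid=1 ⇒ [4,3,4,5,4,4,5,4]
3<5: swap(1,1), lo=2 mid=2 ⇒ [4,3,4,5,4,4,5,4]
4<5: swap(2,2), lo=3 mid=3 ⇒ [4,3,4,5,4,4,5,4]
5=5: mid=4
4<5: swap(3,4), lo=4 mid=5 ⇒ [4,3,4,4,5,4,5,4]
4<5: swap(4,5), lo=5 mid=6 ⇒ [4,3,4,4,4,5,5,4]
5=5: mid=7
4<5: swap(5,7), lo=6 mid=8 ⇒ [4,3,4,4,4,4,5,5]
done. lo=6 hi=7; nums=[4,3,4,4,4,4,5,5]

[4,3,4,4,4,4,5,5]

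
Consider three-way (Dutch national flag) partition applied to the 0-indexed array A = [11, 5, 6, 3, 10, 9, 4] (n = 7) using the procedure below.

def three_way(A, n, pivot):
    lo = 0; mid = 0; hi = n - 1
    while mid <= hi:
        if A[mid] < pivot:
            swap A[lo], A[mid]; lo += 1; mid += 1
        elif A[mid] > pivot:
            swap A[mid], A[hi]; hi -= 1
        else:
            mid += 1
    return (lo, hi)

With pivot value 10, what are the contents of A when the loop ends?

lo=0 mid=0 hi=6
11>10: swap(0,6), hi=5 ⇒ [4, 5, 6, 3, 10, 9, 11]
4<10: swap(0,0), lo=1 mid=1 ⇒ [4, 5, 6, 3, 10, 9, 11]
5<10: swap(1,1), lo=2 mid=2 ⇒ [4, 5, 6, 3, 10, 9, 11]
6<10: swap(2,2), lo=3 mid=3 ⇒ [4, 5, 6, 3, 10, 9, 11]
3<10: swap(3,3), lo=4 mid=4 ⇒ [4, 5, 6, 3, 10, 9, 11]
10=10: mid=5
9<10: swap(4,5), lo=5 mid=6 ⇒ [4, 5, 6, 3, 9, 10, 11]
done. lo=5 hi=5; A=[4, 5, 6, 3, 9, 10, 11]

[4, 5, 6, 3, 9, 10, 11]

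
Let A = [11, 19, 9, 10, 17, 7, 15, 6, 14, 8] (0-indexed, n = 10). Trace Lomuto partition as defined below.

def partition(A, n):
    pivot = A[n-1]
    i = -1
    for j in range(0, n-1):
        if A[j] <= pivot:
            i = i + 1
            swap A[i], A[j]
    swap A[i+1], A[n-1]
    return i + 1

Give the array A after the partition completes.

pivot=8, i=-1
j=0: 11>8, skip
j=1: 19>8, skip
j=2: 9>8, skip
j=3: 10>8, skip
j=4: 17>8, skip
j=5: 7≤8, i=0, swap(0,5) ⇒ [7, 19, 9, 10, 17, 11, 15, 6, 14, 8]
j=6: 15>8, skip
j=7: 6≤8, i=1, swap(1,7) ⇒ [7, 6, 9, 10, 17, 11, 15, 19, 14, 8]
j=8: 14>8, skip
swap(2,9) ⇒ [7, 6, 8, 10, 17, 11, 15, 19, 14, 9]; return 2

[7, 6, 8, 10, 17, 11, 15, 19, 14, 9]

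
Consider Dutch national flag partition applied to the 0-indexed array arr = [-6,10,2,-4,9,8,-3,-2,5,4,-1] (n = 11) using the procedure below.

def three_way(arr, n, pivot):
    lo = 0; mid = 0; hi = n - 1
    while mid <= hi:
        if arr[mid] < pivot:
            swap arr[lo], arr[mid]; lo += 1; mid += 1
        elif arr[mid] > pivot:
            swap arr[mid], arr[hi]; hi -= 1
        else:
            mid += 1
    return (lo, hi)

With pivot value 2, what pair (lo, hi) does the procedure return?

(5, 5)

pivot = 2; lo=0, mid=0, hi=10
arr[mid]=-6<2: swap arr[0],arr[0]; lo=1,mid=1 → [-6,10,2,-4,9,8,-3,-2,5,4,-1]
arr[mid]=10>2: swap arr[1],arr[10]; hi=9 → [-6,-1,2,-4,9,8,-3,-2,5,4,10]
arr[mid]=-1<2: swap arr[1],arr[1]; lo=2,mid=2 → [-6,-1,2,-4,9,8,-3,-2,5,4,10]
arr[mid]=2=2: mid=3
arr[mid]=-4<2: swap arr[2],arr[3]; lo=3,mid=4 → [-6,-1,-4,2,9,8,-3,-2,5,4,10]
arr[mid]=9>2: swap arr[4],arr[9]; hi=8 → [-6,-1,-4,2,4,8,-3,-2,5,9,10]
arr[mid]=4>2: swap arr[4],arr[8]; hi=7 → [-6,-1,-4,2,5,8,-3,-2,4,9,10]
arr[mid]=5>2: swap arr[4],arr[7]; hi=6 → [-6,-1,-4,2,-2,8,-3,5,4,9,10]
arr[mid]=-2<2: swap arr[3],arr[4]; lo=4,mid=5 → [-6,-1,-4,-2,2,8,-3,5,4,9,10]
arr[mid]=8>2: swap arr[5],arr[6]; hi=5 → [-6,-1,-4,-2,2,-3,8,5,4,9,10]
arr[mid]=-3<2: swap arr[4],arr[5]; lo=5,mid=6 → [-6,-1,-4,-2,-3,2,8,5,4,9,10]
end: lo=5, hi=5; arr = [-6,-1,-4,-2,-3,2,8,5,4,9,10]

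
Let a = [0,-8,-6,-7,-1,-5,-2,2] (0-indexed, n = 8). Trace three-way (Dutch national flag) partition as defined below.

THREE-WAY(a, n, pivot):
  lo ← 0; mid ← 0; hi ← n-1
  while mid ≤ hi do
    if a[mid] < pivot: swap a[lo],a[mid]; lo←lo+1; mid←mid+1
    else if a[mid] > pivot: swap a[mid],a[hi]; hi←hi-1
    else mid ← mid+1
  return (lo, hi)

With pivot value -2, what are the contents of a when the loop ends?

[-8,-6,-7,-5,-2,-1,2,0]

lo=0 mid=0 hi=7
0>-2: swap(0,7), hi=6 ⇒ [2,-8,-6,-7,-1,-5,-2,0]
2>-2: swap(0,6), hi=5 ⇒ [-2,-8,-6,-7,-1,-5,2,0]
-2=-2: mid=1
-8<-2: swap(0,1), lo=1 mid=2 ⇒ [-8,-2,-6,-7,-1,-5,2,0]
-6<-2: swap(1,2), lo=2 mid=3 ⇒ [-8,-6,-2,-7,-1,-5,2,0]
-7<-2: swap(2,3), lo=3 mid=4 ⇒ [-8,-6,-7,-2,-1,-5,2,0]
-1>-2: swap(4,5), hi=4 ⇒ [-8,-6,-7,-2,-5,-1,2,0]
-5<-2: swap(3,4), lo=4 mid=5 ⇒ [-8,-6,-7,-5,-2,-1,2,0]
done. lo=4 hi=4; a=[-8,-6,-7,-5,-2,-1,2,0]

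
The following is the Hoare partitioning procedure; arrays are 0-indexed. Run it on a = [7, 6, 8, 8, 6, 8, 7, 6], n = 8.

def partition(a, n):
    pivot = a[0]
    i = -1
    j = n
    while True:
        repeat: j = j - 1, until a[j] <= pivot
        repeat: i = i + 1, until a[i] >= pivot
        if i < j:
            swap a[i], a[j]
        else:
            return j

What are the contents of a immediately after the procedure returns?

[6, 6, 7, 6, 8, 8, 8, 7]

pivot=7
j stops at 7 (6), i stops at 0 (7); swap ⇒ [6, 6, 8, 8, 6, 8, 7, 7]
j stops at 6 (7), i stops at 2 (8); swap ⇒ [6, 6, 7, 8, 6, 8, 8, 7]
j stops at 4 (6), i stops at 3 (8); swap ⇒ [6, 6, 7, 6, 8, 8, 8, 7]
j stops at 3, i stops at 4; i≥j ⇒ return 3. a=[6, 6, 7, 6, 8, 8, 8, 7]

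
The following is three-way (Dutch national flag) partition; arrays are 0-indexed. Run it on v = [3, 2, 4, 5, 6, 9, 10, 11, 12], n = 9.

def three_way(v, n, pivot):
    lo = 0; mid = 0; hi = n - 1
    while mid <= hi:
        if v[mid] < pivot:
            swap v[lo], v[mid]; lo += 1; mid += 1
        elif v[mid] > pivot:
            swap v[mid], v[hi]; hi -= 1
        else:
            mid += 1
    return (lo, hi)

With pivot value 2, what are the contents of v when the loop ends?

lo=0 mid=0 hi=8
3>2: swap(0,8), hi=7 ⇒ [12, 2, 4, 5, 6, 9, 10, 11, 3]
12>2: swap(0,7), hi=6 ⇒ [11, 2, 4, 5, 6, 9, 10, 12, 3]
11>2: swap(0,6), hi=5 ⇒ [10, 2, 4, 5, 6, 9, 11, 12, 3]
10>2: swap(0,5), hi=4 ⇒ [9, 2, 4, 5, 6, 10, 11, 12, 3]
9>2: swap(0,4), hi=3 ⇒ [6, 2, 4, 5, 9, 10, 11, 12, 3]
6>2: swap(0,3), hi=2 ⇒ [5, 2, 4, 6, 9, 10, 11, 12, 3]
5>2: swap(0,2), hi=1 ⇒ [4, 2, 5, 6, 9, 10, 11, 12, 3]
4>2: swap(0,1), hi=0 ⇒ [2, 4, 5, 6, 9, 10, 11, 12, 3]
2=2: mid=1
done. lo=0 hi=0; v=[2, 4, 5, 6, 9, 10, 11, 12, 3]

[2, 4, 5, 6, 9, 10, 11, 12, 3]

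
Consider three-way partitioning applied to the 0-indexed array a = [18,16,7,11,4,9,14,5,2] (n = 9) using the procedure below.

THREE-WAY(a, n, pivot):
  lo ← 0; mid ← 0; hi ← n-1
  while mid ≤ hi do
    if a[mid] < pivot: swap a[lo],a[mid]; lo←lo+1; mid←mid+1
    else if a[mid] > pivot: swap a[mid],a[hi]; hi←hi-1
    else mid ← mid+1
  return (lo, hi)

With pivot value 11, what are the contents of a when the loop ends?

[2,5,7,4,9,11,14,16,18]

lo=0 mid=0 hi=8
18>11: swap(0,8), hi=7 ⇒ [2,16,7,11,4,9,14,5,18]
2<11: swap(0,0), lo=1 mid=1 ⇒ [2,16,7,11,4,9,14,5,18]
16>11: swap(1,7), hi=6 ⇒ [2,5,7,11,4,9,14,16,18]
5<11: swap(1,1), lo=2 mid=2 ⇒ [2,5,7,11,4,9,14,16,18]
7<11: swap(2,2), lo=3 mid=3 ⇒ [2,5,7,11,4,9,14,16,18]
11=11: mid=4
4<11: swap(3,4), lo=4 mid=5 ⇒ [2,5,7,4,11,9,14,16,18]
9<11: swap(4,5), lo=5 mid=6 ⇒ [2,5,7,4,9,11,14,16,18]
14>11: swap(6,6), hi=5 ⇒ [2,5,7,4,9,11,14,16,18]
done. lo=5 hi=5; a=[2,5,7,4,9,11,14,16,18]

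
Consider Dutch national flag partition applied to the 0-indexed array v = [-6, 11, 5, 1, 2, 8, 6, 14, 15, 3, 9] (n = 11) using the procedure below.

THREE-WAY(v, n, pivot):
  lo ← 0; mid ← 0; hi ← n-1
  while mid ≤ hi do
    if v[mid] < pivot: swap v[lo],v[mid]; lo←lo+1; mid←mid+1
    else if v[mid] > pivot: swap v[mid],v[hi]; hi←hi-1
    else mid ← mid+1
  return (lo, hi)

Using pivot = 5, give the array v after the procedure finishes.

[-6, 3, 1, 2, 5, 6, 14, 15, 8, 9, 11]

lo=0 mid=0 hi=10
-6<5: swap(0,0), lo=1 mid=1 ⇒ [-6, 11, 5, 1, 2, 8, 6, 14, 15, 3, 9]
11>5: swap(1,10), hi=9 ⇒ [-6, 9, 5, 1, 2, 8, 6, 14, 15, 3, 11]
9>5: swap(1,9), hi=8 ⇒ [-6, 3, 5, 1, 2, 8, 6, 14, 15, 9, 11]
3<5: swap(1,1), lo=2 mid=2 ⇒ [-6, 3, 5, 1, 2, 8, 6, 14, 15, 9, 11]
5=5: mid=3
1<5: swap(2,3), lo=3 mid=4 ⇒ [-6, 3, 1, 5, 2, 8, 6, 14, 15, 9, 11]
2<5: swap(3,4), lo=4 mid=5 ⇒ [-6, 3, 1, 2, 5, 8, 6, 14, 15, 9, 11]
8>5: swap(5,8), hi=7 ⇒ [-6, 3, 1, 2, 5, 15, 6, 14, 8, 9, 11]
15>5: swap(5,7), hi=6 ⇒ [-6, 3, 1, 2, 5, 14, 6, 15, 8, 9, 11]
14>5: swap(5,6), hi=5 ⇒ [-6, 3, 1, 2, 5, 6, 14, 15, 8, 9, 11]
6>5: swap(5,5), hi=4 ⇒ [-6, 3, 1, 2, 5, 6, 14, 15, 8, 9, 11]
done. lo=4 hi=4; v=[-6, 3, 1, 2, 5, 6, 14, 15, 8, 9, 11]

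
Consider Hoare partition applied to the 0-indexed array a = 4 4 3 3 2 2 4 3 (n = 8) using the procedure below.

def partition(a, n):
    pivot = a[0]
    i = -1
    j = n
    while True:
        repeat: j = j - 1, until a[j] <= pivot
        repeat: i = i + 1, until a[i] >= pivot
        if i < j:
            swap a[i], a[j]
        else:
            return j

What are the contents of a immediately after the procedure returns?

pivot = a[0] = 4; i = -1, j = 8
j→7 (a[7]=3≤4), i→0 (a[0]=4≥4); i<j, swap → 3 4 3 3 2 2 4 4
j→6 (a[6]=4≤4), i→1 (a[1]=4≥4); i<j, swap → 3 4 3 3 2 2 4 4
j→5, i→6; i≥j, return j=5. a = 3 4 3 3 2 2 4 4

3 4 3 3 2 2 4 4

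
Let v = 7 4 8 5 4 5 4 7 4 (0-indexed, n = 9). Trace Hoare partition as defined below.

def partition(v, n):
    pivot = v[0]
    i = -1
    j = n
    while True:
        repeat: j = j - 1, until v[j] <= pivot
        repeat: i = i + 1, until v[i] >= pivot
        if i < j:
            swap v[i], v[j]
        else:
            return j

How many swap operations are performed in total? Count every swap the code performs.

pivot=7
j stops at 8 (4), i stops at 0 (7); swap ⇒ 4 4 8 5 4 5 4 7 7
j stops at 7 (7), i stops at 2 (8); swap ⇒ 4 4 7 5 4 5 4 8 7
j stops at 6, i stops at 7; i≥j ⇒ return 6. v=4 4 7 5 4 5 4 8 7

2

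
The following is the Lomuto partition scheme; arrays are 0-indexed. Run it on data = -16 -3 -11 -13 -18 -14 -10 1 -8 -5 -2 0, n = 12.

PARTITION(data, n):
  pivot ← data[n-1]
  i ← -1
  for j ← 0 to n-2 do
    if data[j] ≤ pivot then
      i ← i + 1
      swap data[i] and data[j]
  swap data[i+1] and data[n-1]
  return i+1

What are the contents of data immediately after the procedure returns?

-16 -3 -11 -13 -18 -14 -10 -8 -5 -2 0 1

pivot=0, i=-1
j=0: -16≤0, i=0, swap(0,0) ⇒ -16 -3 -11 -13 -18 -14 -10 1 -8 -5 -2 0
j=1: -3≤0, i=1, swap(1,1) ⇒ -16 -3 -11 -13 -18 -14 -10 1 -8 -5 -2 0
j=2: -11≤0, i=2, swap(2,2) ⇒ -16 -3 -11 -13 -18 -14 -10 1 -8 -5 -2 0
j=3: -13≤0, i=3, swap(3,3) ⇒ -16 -3 -11 -13 -18 -14 -10 1 -8 -5 -2 0
j=4: -18≤0, i=4, swap(4,4) ⇒ -16 -3 -11 -13 -18 -14 -10 1 -8 -5 -2 0
j=5: -14≤0, i=5, swap(5,5) ⇒ -16 -3 -11 -13 -18 -14 -10 1 -8 -5 -2 0
j=6: -10≤0, i=6, swap(6,6) ⇒ -16 -3 -11 -13 -18 -14 -10 1 -8 -5 -2 0
j=7: 1>0, skip
j=8: -8≤0, i=7, swap(7,8) ⇒ -16 -3 -11 -13 -18 -14 -10 -8 1 -5 -2 0
j=9: -5≤0, i=8, swap(8,9) ⇒ -16 -3 -11 -13 -18 -14 -10 -8 -5 1 -2 0
j=10: -2≤0, i=9, swap(9,10) ⇒ -16 -3 -11 -13 -18 -14 -10 -8 -5 -2 1 0
swap(10,11) ⇒ -16 -3 -11 -13 -18 -14 -10 -8 -5 -2 0 1; return 10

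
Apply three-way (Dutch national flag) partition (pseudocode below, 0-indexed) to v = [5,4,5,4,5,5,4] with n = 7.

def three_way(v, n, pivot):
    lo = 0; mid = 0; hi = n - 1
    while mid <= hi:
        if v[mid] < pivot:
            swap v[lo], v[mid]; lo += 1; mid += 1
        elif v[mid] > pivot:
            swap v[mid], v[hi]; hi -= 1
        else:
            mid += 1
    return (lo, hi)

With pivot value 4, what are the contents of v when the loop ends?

pivot = 4; lo=0, mid=0, hi=6
v[mid]=5>4: swap v[0],v[6]; hi=5 → [4,4,5,4,5,5,5]
v[mid]=4=4: mid=1
v[mid]=4=4: mid=2
v[mid]=5>4: swap v[2],v[5]; hi=4 → [4,4,5,4,5,5,5]
v[mid]=5>4: swap v[2],v[4]; hi=3 → [4,4,5,4,5,5,5]
v[mid]=5>4: swap v[2],v[3]; hi=2 → [4,4,4,5,5,5,5]
v[mid]=4=4: mid=3
end: lo=0, hi=2; v = [4,4,4,5,5,5,5]

[4,4,4,5,5,5,5]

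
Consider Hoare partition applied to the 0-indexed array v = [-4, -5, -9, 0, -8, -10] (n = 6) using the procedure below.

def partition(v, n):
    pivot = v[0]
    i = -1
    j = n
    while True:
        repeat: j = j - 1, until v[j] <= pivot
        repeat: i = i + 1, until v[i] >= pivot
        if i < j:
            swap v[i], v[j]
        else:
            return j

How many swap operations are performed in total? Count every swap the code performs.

2

pivot=-4
j stops at 5 (-10), i stops at 0 (-4); swap ⇒ [-10, -5, -9, 0, -8, -4]
j stops at 4 (-8), i stops at 3 (0); swap ⇒ [-10, -5, -9, -8, 0, -4]
j stops at 3, i stops at 4; i≥j ⇒ return 3. v=[-10, -5, -9, -8, 0, -4]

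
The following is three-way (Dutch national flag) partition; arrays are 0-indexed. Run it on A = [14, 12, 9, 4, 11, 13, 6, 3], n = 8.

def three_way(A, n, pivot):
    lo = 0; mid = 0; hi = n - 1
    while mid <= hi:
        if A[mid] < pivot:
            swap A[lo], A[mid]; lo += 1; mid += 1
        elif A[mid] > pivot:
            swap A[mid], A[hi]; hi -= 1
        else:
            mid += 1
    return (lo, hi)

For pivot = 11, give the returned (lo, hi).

lo=0 mid=0 hi=7
14>11: swap(0,7), hi=6 ⇒ [3, 12, 9, 4, 11, 13, 6, 14]
3<11: swap(0,0), lo=1 mid=1 ⇒ [3, 12, 9, 4, 11, 13, 6, 14]
12>11: swap(1,6), hi=5 ⇒ [3, 6, 9, 4, 11, 13, 12, 14]
6<11: swap(1,1), lo=2 mid=2 ⇒ [3, 6, 9, 4, 11, 13, 12, 14]
9<11: swap(2,2), lo=3 mid=3 ⇒ [3, 6, 9, 4, 11, 13, 12, 14]
4<11: swap(3,3), lo=4 mid=4 ⇒ [3, 6, 9, 4, 11, 13, 12, 14]
11=11: mid=5
13>11: swap(5,5), hi=4 ⇒ [3, 6, 9, 4, 11, 13, 12, 14]
done. lo=4 hi=4; A=[3, 6, 9, 4, 11, 13, 12, 14]

(4, 4)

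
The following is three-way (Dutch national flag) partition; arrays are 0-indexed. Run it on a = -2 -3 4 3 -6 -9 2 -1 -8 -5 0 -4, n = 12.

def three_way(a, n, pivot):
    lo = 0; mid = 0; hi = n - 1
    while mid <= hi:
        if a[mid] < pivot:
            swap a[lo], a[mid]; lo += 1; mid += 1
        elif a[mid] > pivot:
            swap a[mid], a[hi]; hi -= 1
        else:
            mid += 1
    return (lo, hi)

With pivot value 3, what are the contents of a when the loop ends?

-2 -3 -4 -6 -9 2 -1 -8 -5 0 3 4

pivot = 3; lo=0, mid=0, hi=11
a[mid]=-2<3: swap a[0],a[0]; lo=1,mid=1 → -2 -3 4 3 -6 -9 2 -1 -8 -5 0 -4
a[mid]=-3<3: swap a[1],a[1]; lo=2,mid=2 → -2 -3 4 3 -6 -9 2 -1 -8 -5 0 -4
a[mid]=4>3: swap a[2],a[11]; hi=10 → -2 -3 -4 3 -6 -9 2 -1 -8 -5 0 4
a[mid]=-4<3: swap a[2],a[2]; lo=3,mid=3 → -2 -3 -4 3 -6 -9 2 -1 -8 -5 0 4
a[mid]=3=3: mid=4
a[mid]=-6<3: swap a[3],a[4]; lo=4,mid=5 → -2 -3 -4 -6 3 -9 2 -1 -8 -5 0 4
a[mid]=-9<3: swap a[4],a[5]; lo=5,mid=6 → -2 -3 -4 -6 -9 3 2 -1 -8 -5 0 4
a[mid]=2<3: swap a[5],a[6]; lo=6,mid=7 → -2 -3 -4 -6 -9 2 3 -1 -8 -5 0 4
a[mid]=-1<3: swap a[6],a[7]; lo=7,mid=8 → -2 -3 -4 -6 -9 2 -1 3 -8 -5 0 4
a[mid]=-8<3: swap a[7],a[8]; lo=8,mid=9 → -2 -3 -4 -6 -9 2 -1 -8 3 -5 0 4
a[mid]=-5<3: swap a[8],a[9]; lo=9,mid=10 → -2 -3 -4 -6 -9 2 -1 -8 -5 3 0 4
a[mid]=0<3: swap a[9],a[10]; lo=10,mid=11 → -2 -3 -4 -6 -9 2 -1 -8 -5 0 3 4
end: lo=10, hi=10; a = -2 -3 -4 -6 -9 2 -1 -8 -5 0 3 4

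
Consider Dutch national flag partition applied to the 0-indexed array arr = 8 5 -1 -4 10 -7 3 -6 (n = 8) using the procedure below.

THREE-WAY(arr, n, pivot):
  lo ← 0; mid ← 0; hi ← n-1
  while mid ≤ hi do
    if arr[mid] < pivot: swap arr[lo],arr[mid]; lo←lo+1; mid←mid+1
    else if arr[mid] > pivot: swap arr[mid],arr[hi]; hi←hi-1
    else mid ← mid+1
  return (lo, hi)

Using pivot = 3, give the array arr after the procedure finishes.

-6 -1 -4 -7 3 10 5 8

pivot = 3; lo=0, mid=0, hi=7
arr[mid]=8>3: swap arr[0],arr[7]; hi=6 → -6 5 -1 -4 10 -7 3 8
arr[mid]=-6<3: swap arr[0],arr[0]; lo=1,mid=1 → -6 5 -1 -4 10 -7 3 8
arr[mid]=5>3: swap arr[1],arr[6]; hi=5 → -6 3 -1 -4 10 -7 5 8
arr[mid]=3=3: mid=2
arr[mid]=-1<3: swap arr[1],arr[2]; lo=2,mid=3 → -6 -1 3 -4 10 -7 5 8
arr[mid]=-4<3: swap arr[2],arr[3]; lo=3,mid=4 → -6 -1 -4 3 10 -7 5 8
arr[mid]=10>3: swap arr[4],arr[5]; hi=4 → -6 -1 -4 3 -7 10 5 8
arr[mid]=-7<3: swap arr[3],arr[4]; lo=4,mid=5 → -6 -1 -4 -7 3 10 5 8
end: lo=4, hi=4; arr = -6 -1 -4 -7 3 10 5 8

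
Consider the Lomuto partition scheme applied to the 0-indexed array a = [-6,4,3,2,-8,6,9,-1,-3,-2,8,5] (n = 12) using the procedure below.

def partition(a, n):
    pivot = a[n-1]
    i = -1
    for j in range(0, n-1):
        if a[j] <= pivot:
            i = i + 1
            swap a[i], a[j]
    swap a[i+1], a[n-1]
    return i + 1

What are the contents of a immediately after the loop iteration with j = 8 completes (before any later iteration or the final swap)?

[-6,4,3,2,-8,-1,-3,6,9,-2,8,5]

pivot = a[11] = 5; i = -1
j=0: a[0]=-6 ≤ 5 → i=0, swap a[0],a[0] (no change) → [-6,4,3,2,-8,6,9,-1,-3,-2,8,5]
j=1: a[1]=4 ≤ 5 → i=1, swap a[1],a[1] (no change) → [-6,4,3,2,-8,6,9,-1,-3,-2,8,5]
j=2: a[2]=3 ≤ 5 → i=2, swap a[2],a[2] (no change) → [-6,4,3,2,-8,6,9,-1,-3,-2,8,5]
j=3: a[3]=2 ≤ 5 → i=3, swap a[3],a[3] (no change) → [-6,4,3,2,-8,6,9,-1,-3,-2,8,5]
j=4: a[4]=-8 ≤ 5 → i=4, swap a[4],a[4] (no change) → [-6,4,3,2,-8,6,9,-1,-3,-2,8,5]
j=5: a[5]=6 > 5 → no swap
j=6: a[6]=9 > 5 → no swap
j=7: a[7]=-1 ≤ 5 → i=5, swap a[5],a[7] → [-6,4,3,2,-8,-1,9,6,-3,-2,8,5]
j=8: a[8]=-3 ≤ 5 → i=6, swap a[6],a[8] → [-6,4,3,2,-8,-1,-3,6,9,-2,8,5]
(after j=8) a = [-6,4,3,2,-8,-1,-3,6,9,-2,8,5]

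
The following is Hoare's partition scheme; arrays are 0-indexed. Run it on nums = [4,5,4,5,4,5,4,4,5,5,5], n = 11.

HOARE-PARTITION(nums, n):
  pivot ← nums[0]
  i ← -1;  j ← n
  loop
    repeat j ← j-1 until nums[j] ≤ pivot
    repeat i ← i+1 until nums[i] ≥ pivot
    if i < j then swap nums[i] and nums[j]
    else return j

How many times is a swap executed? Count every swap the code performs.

pivot = nums[0] = 4; i = -1, j = 11
j→7 (nums[7]=4≤4), i→0 (nums[0]=4≥4); i<j, swap → [4,5,4,5,4,5,4,4,5,5,5]
j→6 (nums[6]=4≤4), i→1 (nums[1]=5≥4); i<j, swap → [4,4,4,5,4,5,5,4,5,5,5]
j→4 (nums[4]=4≤4), i→2 (nums[2]=4≥4); i<j, swap → [4,4,4,5,4,5,5,4,5,5,5]
j→2, i→3; i≥j, return j=2. nums = [4,4,4,5,4,5,5,4,5,5,5]

3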